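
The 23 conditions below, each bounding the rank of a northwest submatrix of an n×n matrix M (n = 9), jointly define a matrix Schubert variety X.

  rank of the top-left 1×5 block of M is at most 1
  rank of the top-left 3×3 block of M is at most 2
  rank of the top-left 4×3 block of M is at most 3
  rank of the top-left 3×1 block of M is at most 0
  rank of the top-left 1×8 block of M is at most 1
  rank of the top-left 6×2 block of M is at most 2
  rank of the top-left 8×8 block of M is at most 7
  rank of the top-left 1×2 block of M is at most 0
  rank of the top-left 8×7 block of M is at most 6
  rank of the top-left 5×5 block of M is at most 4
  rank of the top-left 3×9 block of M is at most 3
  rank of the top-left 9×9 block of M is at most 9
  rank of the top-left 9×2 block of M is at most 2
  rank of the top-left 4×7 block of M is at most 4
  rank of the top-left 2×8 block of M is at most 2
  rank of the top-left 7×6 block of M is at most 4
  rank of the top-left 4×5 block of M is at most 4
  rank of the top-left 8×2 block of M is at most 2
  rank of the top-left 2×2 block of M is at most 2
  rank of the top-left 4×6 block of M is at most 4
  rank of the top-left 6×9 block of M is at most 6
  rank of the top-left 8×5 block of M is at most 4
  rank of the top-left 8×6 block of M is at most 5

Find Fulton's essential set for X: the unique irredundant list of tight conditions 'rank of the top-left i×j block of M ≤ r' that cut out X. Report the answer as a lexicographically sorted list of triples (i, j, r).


Reconstructing r_w from the 23 given conditions:

  R[1]: 0 | 0 | 1 | 1 | 1 | 1 | 1 | 1 | 1
  R[2]: 0 | 1 | 2 | 2 | 2 | 2 | 2 | 2 | 2
  R[3]: 0 | 1 | 2 | 3 | 3 | 3 | 3 | 3 | 3
  R[4]: 1 | 2 | 3 | 4 | 4 | 4 | 4 | 4 | 4
  R[5]: 1 | 2 | 3 | 4 | 4 | 4 | 5 | 5 | 5
  R[6]: 1 | 2 | 3 | 4 | 4 | 4 | 5 | 6 | 6
  R[7]: 1 | 2 | 3 | 4 | 4 | 4 | 5 | 6 | 7
  R[8]: 1 | 2 | 3 | 4 | 4 | 5 | 6 | 7 | 8
  R[9]: 1 | 2 | 3 | 4 | 5 | 6 | 7 | 8 | 9

hence w(1..9) = (3, 2, 4, 1, 7, 8, 9, 6, 5).

D(w) has 11 cells with 4 SE-corners; essential set:

[(1, 2, 0), (3, 1, 0), (7, 6, 4), (8, 5, 4)]


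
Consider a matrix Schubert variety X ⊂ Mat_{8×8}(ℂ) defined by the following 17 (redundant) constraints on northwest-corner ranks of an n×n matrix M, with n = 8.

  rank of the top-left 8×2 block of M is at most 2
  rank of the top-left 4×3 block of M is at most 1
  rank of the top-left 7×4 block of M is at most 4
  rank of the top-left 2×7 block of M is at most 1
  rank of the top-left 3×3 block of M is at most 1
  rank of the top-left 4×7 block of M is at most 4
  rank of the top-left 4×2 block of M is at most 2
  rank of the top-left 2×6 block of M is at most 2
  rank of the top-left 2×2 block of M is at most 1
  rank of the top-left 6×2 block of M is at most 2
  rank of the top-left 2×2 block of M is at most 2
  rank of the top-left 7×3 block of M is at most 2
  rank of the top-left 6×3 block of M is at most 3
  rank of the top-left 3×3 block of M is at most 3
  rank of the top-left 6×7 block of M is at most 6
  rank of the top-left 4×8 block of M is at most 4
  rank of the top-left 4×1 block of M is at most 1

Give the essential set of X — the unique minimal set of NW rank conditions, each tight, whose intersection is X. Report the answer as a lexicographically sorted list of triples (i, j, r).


The tightest implied rank at each (i,j), from the 17 conditions:

  1 | 1 | 1 | 1 | 1 | 1 | 1 | 1
  1 | 1 | 1 | 1 | 1 | 1 | 1 | 2
  1 | 1 | 1 | 2 | 2 | 2 | 2 | 3
  1 | 1 | 1 | 2 | 3 | 3 | 3 | 4
  1 | 2 | 2 | 3 | 4 | 4 | 4 | 5
  1 | 2 | 2 | 3 | 4 | 5 | 5 | 6
  1 | 2 | 2 | 3 | 4 | 5 | 6 | 7
  1 | 2 | 3 | 4 | 5 | 6 | 7 | 8

so w = (1, 8, 4, 5, 2, 6, 7, 3).

Fulton essential set (3 of the 12 Rothe cells):

[(2, 7, 1), (4, 3, 1), (7, 3, 2)]


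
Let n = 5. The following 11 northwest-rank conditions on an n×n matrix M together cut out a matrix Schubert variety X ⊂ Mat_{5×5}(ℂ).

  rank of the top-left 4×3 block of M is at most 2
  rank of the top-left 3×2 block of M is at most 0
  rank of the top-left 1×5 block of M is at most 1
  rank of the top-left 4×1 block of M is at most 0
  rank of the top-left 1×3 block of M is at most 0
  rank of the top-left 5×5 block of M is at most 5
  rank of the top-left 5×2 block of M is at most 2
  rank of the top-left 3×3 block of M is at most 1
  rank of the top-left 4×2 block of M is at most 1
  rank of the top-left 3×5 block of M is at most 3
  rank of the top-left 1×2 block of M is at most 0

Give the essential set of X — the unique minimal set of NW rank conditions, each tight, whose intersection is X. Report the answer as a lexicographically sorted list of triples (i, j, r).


Computing R[i][j] = min implied NW-rank bound (n=5, 11 conditions):

  R[1]: 0 | 0 | 0 | 1 | 1
  R[2]: 0 | 0 | 1 | 2 | 2
  R[3]: 0 | 0 | 1 | 2 | 3
  R[4]: 0 | 1 | 2 | 3 | 4
  R[5]: 1 | 2 | 3 | 4 | 5

second differences of R give the permutation w = (4, 3, 5, 2, 1).

3 SE-corners of the 8-cell Rothe diagram give Ess(w):

[(1, 3, 0), (3, 2, 0), (4, 1, 0)]


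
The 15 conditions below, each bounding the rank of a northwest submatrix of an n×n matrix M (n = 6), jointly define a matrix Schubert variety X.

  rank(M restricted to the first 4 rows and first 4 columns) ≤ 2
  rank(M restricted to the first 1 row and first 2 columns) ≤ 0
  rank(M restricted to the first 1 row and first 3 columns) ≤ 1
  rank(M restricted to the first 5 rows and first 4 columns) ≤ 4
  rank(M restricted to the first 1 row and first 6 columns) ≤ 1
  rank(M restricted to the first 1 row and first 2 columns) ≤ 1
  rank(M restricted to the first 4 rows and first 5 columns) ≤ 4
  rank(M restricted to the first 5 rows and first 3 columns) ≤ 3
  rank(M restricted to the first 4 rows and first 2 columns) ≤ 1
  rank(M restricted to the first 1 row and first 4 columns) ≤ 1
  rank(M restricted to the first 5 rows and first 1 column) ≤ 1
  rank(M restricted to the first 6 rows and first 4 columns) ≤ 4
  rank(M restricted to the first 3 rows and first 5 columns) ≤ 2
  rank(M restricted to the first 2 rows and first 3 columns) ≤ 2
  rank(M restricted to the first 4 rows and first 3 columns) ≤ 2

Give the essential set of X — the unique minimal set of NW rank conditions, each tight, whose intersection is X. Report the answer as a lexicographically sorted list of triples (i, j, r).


Recovering R(i,j) via the rank-extension bound from the 15 conditions:

  R[1]: 0 0 1 1 1 1
  R[2]: 1 1 2 2 2 2
  R[3]: 1 1 2 2 2 3
  R[4]: 1 1 2 2 3 4
  R[5]: 1 2 3 3 4 5
  R[6]: 1 2 3 4 5 6

hence w(1..6) = (3, 1, 6, 5, 2, 4).

D(w) has 7 cells with 4 SE-corners; essential set:

[(1, 2, 0), (3, 5, 2), (4, 2, 1), (4, 4, 2)]


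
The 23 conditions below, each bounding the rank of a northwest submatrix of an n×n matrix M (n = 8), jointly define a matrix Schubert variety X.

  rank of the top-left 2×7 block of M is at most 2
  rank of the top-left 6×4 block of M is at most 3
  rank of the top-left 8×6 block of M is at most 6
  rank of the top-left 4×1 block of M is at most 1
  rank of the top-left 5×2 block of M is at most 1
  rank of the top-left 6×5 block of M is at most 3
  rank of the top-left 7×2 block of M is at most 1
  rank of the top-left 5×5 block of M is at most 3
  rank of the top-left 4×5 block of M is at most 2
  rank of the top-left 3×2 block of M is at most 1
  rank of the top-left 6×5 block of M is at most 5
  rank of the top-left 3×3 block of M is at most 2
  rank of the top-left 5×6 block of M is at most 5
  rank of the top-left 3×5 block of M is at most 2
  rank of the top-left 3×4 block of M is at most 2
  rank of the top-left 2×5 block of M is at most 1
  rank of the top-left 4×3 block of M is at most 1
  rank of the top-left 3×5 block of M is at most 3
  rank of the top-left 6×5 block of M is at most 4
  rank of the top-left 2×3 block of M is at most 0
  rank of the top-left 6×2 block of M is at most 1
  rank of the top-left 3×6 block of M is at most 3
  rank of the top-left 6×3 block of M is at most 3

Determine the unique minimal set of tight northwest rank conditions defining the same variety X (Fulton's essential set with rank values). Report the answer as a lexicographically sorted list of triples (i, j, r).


The tightest implied rank at each (i,j), from the 23 conditions:

  i=1: 0 | 0 | 0 | 1 | 1 | 1 | 1 | 1
  i=2: 0 | 0 | 0 | 1 | 1 | 2 | 2 | 2
  i=3: 1 | 1 | 1 | 2 | 2 | 3 | 3 | 3
  i=4: 1 | 1 | 1 | 2 | 2 | 3 | 4 | 4
  i=5: 1 | 1 | 2 | 3 | 3 | 4 | 5 | 5
  i=6: 1 | 1 | 2 | 3 | 3 | 4 | 5 | 6
  i=7: 1 | 1 | 2 | 3 | 4 | 5 | 6 | 7
  i=8: 1 | 2 | 3 | 4 | 5 | 6 | 7 | 8

so w = (4, 6, 1, 7, 3, 8, 5, 2).

ℓ(w)=14; the 6 essential cells (i,j,r):

[(2, 3, 0), (2, 5, 1), (4, 3, 1), (4, 5, 2), (6, 5, 3), (7, 2, 1)]


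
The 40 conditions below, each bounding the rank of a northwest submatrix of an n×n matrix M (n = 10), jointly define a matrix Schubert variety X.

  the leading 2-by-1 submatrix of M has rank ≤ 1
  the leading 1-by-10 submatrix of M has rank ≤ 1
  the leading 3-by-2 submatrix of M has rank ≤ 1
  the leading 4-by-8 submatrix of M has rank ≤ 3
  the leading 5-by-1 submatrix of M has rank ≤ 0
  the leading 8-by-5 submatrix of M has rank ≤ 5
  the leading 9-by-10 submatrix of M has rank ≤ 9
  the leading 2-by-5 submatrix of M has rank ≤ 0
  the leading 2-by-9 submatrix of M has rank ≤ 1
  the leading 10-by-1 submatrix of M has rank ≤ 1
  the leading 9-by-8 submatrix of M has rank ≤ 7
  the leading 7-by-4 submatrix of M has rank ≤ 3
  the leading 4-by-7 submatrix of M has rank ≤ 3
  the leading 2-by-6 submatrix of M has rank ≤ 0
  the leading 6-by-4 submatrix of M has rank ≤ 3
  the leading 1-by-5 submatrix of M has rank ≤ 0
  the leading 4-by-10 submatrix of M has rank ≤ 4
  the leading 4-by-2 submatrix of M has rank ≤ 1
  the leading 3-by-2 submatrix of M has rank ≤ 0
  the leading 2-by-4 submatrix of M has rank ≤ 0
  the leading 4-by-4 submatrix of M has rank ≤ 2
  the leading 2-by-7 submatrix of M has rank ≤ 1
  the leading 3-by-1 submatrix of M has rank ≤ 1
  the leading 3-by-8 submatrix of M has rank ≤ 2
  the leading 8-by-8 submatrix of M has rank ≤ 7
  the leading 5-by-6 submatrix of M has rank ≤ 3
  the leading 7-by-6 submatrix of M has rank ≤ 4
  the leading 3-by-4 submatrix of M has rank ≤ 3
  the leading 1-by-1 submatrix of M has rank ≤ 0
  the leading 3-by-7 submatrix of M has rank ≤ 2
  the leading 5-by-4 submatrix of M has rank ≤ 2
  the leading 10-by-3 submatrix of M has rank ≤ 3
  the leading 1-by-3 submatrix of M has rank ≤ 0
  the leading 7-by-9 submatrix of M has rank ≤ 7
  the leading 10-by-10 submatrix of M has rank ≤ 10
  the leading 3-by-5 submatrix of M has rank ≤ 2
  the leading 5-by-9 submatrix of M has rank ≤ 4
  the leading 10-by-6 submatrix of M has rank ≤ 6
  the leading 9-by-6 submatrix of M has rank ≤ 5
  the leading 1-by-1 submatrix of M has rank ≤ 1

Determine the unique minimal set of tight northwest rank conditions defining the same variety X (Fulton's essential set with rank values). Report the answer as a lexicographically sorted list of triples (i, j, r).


Propagating the 40 rank bounds to every northwest block:

  0 0 0 0 0 0 1 1 1 1
  0 0 0 0 0 0 1 1 1 2
  0 0 1 1 1 1 2 2 2 3
  0 1 2 2 2 2 3 3 3 4
  0 1 2 2 3 3 4 4 4 5
  1 2 3 3 4 4 5 5 5 6
  1 2 3 3 4 4 5 6 6 7
  1 2 3 4 5 5 6 7 7 8
  1 2 3 4 5 5 6 7 8 9
  1 2 3 4 5 6 7 8 9 10

the unique w with this rank table is (7, 10, 3, 2, 5, 1, 8, 4, 9, 6).

8 SE-corners of the 22-cell Rothe diagram give Ess(w):

[(2, 6, 0), (2, 9, 1), (3, 2, 0), (5, 1, 0), (5, 4, 2), (7, 4, 3), (7, 6, 4), (9, 6, 5)]


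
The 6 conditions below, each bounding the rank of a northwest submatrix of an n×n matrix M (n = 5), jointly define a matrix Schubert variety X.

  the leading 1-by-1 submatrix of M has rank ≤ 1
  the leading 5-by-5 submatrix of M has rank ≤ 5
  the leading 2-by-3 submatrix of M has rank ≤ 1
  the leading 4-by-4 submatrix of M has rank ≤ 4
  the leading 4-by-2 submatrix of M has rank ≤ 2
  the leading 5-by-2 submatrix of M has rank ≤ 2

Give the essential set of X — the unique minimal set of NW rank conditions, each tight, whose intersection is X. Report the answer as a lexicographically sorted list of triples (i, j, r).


Recovering R(i,j) via the rank-extension bound from the 6 conditions:

  row 1: 1  1  1  1  1
  row 2: 1  1  1  2  2
  row 3: 1  2  2  3  3
  row 4: 1  2  3  4  4
  row 5: 1  2  3  4  5

so w = (1, 4, 2, 3, 5).

ℓ(w)=2; the 1 essential cell (i,j,r):

[(2, 3, 1)]


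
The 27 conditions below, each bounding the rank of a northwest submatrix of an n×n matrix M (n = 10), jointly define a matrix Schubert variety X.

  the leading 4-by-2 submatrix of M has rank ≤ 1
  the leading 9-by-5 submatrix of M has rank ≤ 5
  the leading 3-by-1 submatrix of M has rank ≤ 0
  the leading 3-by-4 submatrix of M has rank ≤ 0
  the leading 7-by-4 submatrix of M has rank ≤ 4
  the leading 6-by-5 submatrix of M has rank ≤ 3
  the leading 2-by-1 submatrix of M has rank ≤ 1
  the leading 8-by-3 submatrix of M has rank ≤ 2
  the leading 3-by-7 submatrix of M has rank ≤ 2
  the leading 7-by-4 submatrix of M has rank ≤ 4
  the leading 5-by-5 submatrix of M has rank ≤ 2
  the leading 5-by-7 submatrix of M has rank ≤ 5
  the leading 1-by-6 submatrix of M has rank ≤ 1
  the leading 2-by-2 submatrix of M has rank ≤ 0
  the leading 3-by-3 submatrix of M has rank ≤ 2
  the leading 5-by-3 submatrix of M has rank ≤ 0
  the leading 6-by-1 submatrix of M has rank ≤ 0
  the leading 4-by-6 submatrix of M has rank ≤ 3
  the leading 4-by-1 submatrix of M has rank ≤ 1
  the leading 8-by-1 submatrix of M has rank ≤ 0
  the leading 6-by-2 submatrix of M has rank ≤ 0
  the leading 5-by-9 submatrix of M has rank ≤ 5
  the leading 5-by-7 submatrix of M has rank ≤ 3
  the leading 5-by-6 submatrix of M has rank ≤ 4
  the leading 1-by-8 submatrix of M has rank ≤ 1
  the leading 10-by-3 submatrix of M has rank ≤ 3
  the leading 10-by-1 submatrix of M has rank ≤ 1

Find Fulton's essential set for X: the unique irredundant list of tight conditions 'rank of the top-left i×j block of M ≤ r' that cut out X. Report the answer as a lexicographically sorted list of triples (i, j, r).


Computing R[i][j] = min implied NW-rank bound (n=10, 27 conditions):

  R[1]: 0, 0, 0, 0, 1, 1, 1, 1, 1, 1
  R[2]: 0, 0, 0, 0, 1, 2, 2, 2, 2, 2
  R[3]: 0, 0, 0, 0, 1, 2, 2, 3, 3, 3
  R[4]: 0, 0, 0, 1, 2, 3, 3, 4, 4, 4
  R[5]: 0, 0, 0, 1, 2, 3, 3, 4, 5, 5
  R[6]: 0, 0, 1, 2, 3, 4, 4, 5, 6, 6
  R[7]: 0, 1, 2, 3, 4, 5, 5, 6, 7, 7
  R[8]: 0, 1, 2, 3, 4, 5, 6, 7, 8, 8
  R[9]: 1, 2, 3, 4, 5, 6, 7, 8, 9, 9
  R[10]: 1, 2, 3, 4, 5, 6, 7, 8, 9, 10

hence w(1..10) = (5, 6, 8, 4, 9, 3, 2, 7, 1, 10).

D(w) has 24 cells with 6 SE-corners; essential set:

[(3, 4, 0), (3, 7, 2), (5, 3, 0), (5, 7, 3), (6, 2, 0), (8, 1, 0)]


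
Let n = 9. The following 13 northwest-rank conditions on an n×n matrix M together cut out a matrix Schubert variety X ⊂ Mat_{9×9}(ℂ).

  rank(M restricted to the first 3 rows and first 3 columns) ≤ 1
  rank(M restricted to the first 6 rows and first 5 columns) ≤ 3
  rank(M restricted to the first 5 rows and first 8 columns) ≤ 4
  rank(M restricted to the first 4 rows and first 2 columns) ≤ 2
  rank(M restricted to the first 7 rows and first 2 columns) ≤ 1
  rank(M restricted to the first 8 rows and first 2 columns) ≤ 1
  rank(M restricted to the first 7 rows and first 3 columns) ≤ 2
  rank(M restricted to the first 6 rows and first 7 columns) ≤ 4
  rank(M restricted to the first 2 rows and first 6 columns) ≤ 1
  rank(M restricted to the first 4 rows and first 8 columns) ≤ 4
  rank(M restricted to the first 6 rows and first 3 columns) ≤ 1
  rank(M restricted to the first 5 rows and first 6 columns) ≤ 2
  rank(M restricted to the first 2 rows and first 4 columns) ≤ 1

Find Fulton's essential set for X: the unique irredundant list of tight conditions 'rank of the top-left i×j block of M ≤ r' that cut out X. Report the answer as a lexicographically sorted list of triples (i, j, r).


The tightest implied rank at each (i,j), from the 13 conditions:

  row 1: 1  1  1  1  1  1  1  1  1
  row 2: 1  1  1  1  1  1  2  2  2
  row 3: 1  1  1  2  2  2  3  3  3
  row 4: 1  1  1  2  2  2  3  4  4
  row 5: 1  1  1  2  2  2  3  4  5
  row 6: 1  1  1  2  3  3  4  5  6
  row 7: 1  1  2  3  4  4  5  6  7
  row 8: 1  1  2  3  4  5  6  7  8
  row 9: 1  2  3  4  5  6  7  8  9

giving w = (1, 7, 4, 8, 9, 5, 3, 6, 2) via Δ²R.

|D(w)|=19, |Ess(w)|=4:

[(2, 6, 1), (5, 6, 2), (6, 3, 1), (8, 2, 1)]


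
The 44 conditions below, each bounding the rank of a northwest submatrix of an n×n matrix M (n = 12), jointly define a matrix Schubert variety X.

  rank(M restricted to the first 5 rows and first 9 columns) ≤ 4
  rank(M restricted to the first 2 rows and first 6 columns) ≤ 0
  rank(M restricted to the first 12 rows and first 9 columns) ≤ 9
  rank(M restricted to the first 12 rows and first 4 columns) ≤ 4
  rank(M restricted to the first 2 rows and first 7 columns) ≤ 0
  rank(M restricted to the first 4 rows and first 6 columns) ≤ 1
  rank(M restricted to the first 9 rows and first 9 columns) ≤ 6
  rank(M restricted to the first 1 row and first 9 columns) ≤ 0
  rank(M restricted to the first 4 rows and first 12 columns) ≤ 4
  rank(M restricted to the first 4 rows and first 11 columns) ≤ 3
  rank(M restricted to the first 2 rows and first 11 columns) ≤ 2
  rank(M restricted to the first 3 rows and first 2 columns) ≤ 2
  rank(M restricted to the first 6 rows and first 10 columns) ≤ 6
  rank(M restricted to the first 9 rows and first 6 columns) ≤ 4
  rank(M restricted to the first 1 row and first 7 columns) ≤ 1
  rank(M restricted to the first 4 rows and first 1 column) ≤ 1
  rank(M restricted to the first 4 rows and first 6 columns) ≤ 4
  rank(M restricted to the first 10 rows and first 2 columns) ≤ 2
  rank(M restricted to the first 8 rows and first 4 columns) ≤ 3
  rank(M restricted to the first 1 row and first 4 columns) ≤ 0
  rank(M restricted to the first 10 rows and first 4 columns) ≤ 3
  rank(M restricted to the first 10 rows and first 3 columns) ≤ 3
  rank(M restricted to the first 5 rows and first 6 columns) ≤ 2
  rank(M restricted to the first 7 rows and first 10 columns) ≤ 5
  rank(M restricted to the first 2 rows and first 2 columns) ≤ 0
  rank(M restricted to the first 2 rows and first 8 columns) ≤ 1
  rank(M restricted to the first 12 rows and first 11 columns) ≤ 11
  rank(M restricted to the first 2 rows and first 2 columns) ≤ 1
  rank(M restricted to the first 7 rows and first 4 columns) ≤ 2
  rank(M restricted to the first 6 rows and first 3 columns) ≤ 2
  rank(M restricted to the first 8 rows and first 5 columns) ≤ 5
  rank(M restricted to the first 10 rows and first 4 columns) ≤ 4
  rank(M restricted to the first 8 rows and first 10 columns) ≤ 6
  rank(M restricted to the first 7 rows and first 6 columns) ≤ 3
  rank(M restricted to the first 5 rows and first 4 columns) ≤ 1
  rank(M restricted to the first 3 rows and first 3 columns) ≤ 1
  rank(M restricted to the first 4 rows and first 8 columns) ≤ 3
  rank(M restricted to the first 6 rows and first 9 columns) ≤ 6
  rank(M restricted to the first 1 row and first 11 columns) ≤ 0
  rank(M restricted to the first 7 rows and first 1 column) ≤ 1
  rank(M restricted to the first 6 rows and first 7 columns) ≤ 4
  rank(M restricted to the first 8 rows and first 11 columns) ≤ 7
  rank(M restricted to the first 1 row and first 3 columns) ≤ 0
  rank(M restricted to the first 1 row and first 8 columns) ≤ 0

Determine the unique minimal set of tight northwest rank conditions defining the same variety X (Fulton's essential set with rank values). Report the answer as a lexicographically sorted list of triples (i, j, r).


The tightest implied rank at each (i,j), from the 44 conditions:

  row 1: 0  0  0  0  0  0  0  0  0  0  0  1
  row 2: 0  0  0  0  0  0  0  1  1  1  1  2
  row 3: 1  1  1  1  1  1  1  2  2  2  2  3
  row 4: 1  1  1  1  1  1  2  3  3  3  3  4
  row 5: 1  1  1  1  2  2  3  4  4  4  4  5
  row 6: 1  2  2  2  3  3  4  5  5  5  5  6
  row 7: 1  2  2  2  3  3  4  5  5  5  6  7
  row 8: 1  2  3  3  4  4  5  6  6  6  7  8
  row 9: 1  2  3  3  4  4  5  6  6  7  8  9
  row 10: 1  2  3  3  4  5  6  7  7  8  9  10
  row 11: 1  2  3  4  5  6  7  8  8  9  10  11
  row 12: 1  2  3  4  5  6  7  8  9  10  11  12

hence w(1..12) = (12, 8, 1, 7, 5, 2, 11, 3, 10, 6, 4, 9).

10 SE-corners of the 35-cell Rothe diagram give Ess(w):

[(1, 11, 0), (2, 7, 0), (4, 6, 1), (5, 4, 1), (7, 4, 2), (7, 6, 3), (7, 10, 5), (9, 6, 4), (9, 9, 6), (10, 4, 3)]


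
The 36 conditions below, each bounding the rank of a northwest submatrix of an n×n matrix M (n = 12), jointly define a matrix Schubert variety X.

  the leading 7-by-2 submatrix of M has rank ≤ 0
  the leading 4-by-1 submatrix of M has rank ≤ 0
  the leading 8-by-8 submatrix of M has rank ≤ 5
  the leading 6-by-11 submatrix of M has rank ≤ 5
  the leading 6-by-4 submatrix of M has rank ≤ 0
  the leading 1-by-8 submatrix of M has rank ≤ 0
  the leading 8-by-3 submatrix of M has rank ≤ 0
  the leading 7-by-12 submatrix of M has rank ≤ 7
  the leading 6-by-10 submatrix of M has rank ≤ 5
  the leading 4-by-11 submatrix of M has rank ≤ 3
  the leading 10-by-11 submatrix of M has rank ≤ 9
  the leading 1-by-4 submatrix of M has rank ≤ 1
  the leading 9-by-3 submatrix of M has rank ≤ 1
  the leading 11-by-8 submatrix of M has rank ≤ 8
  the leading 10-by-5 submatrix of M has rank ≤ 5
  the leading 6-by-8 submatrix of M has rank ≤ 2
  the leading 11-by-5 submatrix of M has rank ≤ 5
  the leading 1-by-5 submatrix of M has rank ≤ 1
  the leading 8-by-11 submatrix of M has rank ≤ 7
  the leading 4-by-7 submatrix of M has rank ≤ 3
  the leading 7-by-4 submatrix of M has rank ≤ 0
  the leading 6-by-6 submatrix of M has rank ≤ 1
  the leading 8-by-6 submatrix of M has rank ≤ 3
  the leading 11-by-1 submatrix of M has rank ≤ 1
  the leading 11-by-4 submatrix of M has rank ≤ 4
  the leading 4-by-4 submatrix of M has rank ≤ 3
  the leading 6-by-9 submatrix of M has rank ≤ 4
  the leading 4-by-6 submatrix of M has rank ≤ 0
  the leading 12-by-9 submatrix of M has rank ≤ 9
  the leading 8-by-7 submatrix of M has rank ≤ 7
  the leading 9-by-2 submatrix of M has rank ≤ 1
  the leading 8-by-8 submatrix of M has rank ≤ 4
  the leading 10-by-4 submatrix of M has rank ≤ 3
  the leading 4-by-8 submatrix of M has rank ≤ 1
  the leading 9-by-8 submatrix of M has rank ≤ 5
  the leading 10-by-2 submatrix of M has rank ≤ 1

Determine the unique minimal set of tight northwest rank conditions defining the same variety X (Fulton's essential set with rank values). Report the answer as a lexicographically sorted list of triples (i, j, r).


Recovering R(i,j) via the rank-extension bound from the 36 conditions:

  R[1]: 0, 0, 0, 0, 0, 0, 0, 0, 1, 1, 1, 1
  R[2]: 0, 0, 0, 0, 0, 0, 1, 1, 2, 2, 2, 2
  R[3]: 0, 0, 0, 0, 0, 0, 1, 1, 2, 3, 3, 3
  R[4]: 0, 0, 0, 0, 0, 0, 1, 1, 2, 3, 3, 4
  R[5]: 0, 0, 0, 0, 1, 1, 2, 2, 3, 4, 4, 5
  R[6]: 0, 0, 0, 0, 1, 1, 2, 2, 3, 4, 5, 6
  R[7]: 0, 0, 0, 0, 1, 2, 3, 3, 4, 5, 6, 7
  R[8]: 0, 0, 0, 1, 2, 3, 4, 4, 5, 6, 7, 8
  R[9]: 1, 1, 1, 2, 3, 4, 5, 5, 6, 7, 8, 9
  R[10]: 1, 1, 2, 3, 4, 5, 6, 6, 7, 8, 9, 10
  R[11]: 1, 2, 3, 4, 5, 6, 7, 7, 8, 9, 10, 11
  R[12]: 1, 2, 3, 4, 5, 6, 7, 8, 9, 10, 11, 12

giving w = (9, 7, 10, 12, 5, 11, 6, 4, 1, 3, 2, 8) via Δ²R.

9 SE-corners of the 47-cell Rothe diagram give Ess(w):

[(1, 8, 0), (4, 6, 0), (4, 8, 1), (4, 11, 3), (6, 6, 1), (6, 8, 2), (7, 4, 0), (8, 3, 0), (10, 2, 1)]


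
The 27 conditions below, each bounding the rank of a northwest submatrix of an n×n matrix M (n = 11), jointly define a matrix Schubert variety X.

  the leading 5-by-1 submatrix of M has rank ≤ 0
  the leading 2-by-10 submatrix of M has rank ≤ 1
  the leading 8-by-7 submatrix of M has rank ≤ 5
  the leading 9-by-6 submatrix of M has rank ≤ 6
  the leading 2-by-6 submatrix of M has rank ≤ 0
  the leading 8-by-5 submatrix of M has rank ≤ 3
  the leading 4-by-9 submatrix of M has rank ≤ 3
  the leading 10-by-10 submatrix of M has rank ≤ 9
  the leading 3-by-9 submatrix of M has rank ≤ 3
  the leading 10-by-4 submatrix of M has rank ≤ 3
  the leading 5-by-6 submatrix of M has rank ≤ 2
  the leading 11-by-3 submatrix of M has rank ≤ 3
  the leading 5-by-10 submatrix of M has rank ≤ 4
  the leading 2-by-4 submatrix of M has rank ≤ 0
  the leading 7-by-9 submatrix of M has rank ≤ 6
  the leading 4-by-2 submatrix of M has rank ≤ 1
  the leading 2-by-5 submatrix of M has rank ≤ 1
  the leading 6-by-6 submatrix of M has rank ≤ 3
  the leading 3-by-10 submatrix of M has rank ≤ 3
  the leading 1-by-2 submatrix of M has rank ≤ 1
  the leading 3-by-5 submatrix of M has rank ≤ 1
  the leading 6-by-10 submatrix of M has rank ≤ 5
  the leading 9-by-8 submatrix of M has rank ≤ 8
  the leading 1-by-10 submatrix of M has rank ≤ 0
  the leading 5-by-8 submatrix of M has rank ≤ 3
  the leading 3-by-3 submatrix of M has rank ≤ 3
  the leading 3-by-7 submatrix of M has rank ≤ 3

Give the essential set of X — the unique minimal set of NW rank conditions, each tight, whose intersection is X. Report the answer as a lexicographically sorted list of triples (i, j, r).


Reconstructing r_w from the 27 given conditions:

  0 | 0 | 0 | 0 | 0 | 0 | 0 | 0 | 0 | 0 | 1
  0 | 0 | 0 | 0 | 0 | 0 | 1 | 1 | 1 | 1 | 2
  0 | 1 | 1 | 1 | 1 | 1 | 2 | 2 | 2 | 2 | 3
  0 | 1 | 2 | 2 | 2 | 2 | 3 | 3 | 3 | 3 | 4
  0 | 1 | 2 | 2 | 2 | 2 | 3 | 3 | 4 | 4 | 5
  1 | 2 | 3 | 3 | 3 | 3 | 4 | 4 | 5 | 5 | 6
  1 | 2 | 3 | 3 | 3 | 4 | 5 | 5 | 6 | 6 | 7
  1 | 2 | 3 | 3 | 3 | 4 | 5 | 6 | 7 | 7 | 8
  1 | 2 | 3 | 3 | 4 | 5 | 6 | 7 | 8 | 8 | 9
  1 | 2 | 3 | 3 | 4 | 5 | 6 | 7 | 8 | 9 | 10
  1 | 2 | 3 | 4 | 5 | 6 | 7 | 8 | 9 | 10 | 11

so w = (11, 7, 2, 3, 9, 1, 6, 8, 5, 10, 4).

7 SE-corners of the 29-cell Rothe diagram give Ess(w):

[(1, 10, 0), (2, 6, 0), (5, 1, 0), (5, 6, 2), (5, 8, 3), (8, 5, 3), (10, 4, 3)]


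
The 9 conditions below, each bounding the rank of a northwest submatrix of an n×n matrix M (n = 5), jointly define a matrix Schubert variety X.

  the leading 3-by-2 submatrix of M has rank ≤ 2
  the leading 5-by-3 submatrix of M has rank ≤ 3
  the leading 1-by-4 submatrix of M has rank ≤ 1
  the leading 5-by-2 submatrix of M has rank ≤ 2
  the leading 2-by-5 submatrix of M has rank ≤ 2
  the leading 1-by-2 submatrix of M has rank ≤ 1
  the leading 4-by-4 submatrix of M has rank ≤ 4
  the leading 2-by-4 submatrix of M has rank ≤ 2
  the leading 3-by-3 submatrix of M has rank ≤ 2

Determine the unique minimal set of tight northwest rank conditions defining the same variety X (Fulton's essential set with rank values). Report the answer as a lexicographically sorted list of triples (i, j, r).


Computing R[i][j] = min implied NW-rank bound (n=5, 9 conditions):

  i=1: 1  1  1  1  1
  i=2: 1  2  2  2  2
  i=3: 1  2  2  3  3
  i=4: 1  2  3  4  4
  i=5: 1  2  3  4  5

the unique w with this rank table is (1, 2, 4, 3, 5).

Fulton essential set (the sole Rothe cell):

[(3, 3, 2)]


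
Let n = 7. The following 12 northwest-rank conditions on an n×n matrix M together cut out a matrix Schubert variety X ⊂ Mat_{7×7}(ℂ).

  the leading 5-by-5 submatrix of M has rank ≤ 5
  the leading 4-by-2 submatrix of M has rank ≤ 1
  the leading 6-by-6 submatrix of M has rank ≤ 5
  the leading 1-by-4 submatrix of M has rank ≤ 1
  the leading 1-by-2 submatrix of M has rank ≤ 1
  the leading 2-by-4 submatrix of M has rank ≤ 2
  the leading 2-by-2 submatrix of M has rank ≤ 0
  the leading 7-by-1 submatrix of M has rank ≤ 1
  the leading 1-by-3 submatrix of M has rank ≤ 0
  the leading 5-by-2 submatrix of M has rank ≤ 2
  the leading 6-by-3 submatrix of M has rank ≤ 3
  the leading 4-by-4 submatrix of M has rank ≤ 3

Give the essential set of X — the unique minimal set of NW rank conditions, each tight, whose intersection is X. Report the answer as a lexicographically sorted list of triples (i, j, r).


Reconstructing r_w from the 12 given conditions:

  row 1: 0 | 0 | 0 | 1 | 1 | 1 | 1
  row 2: 0 | 0 | 1 | 2 | 2 | 2 | 2
  row 3: 1 | 1 | 2 | 3 | 3 | 3 | 3
  row 4: 1 | 1 | 2 | 3 | 4 | 4 | 4
  row 5: 1 | 2 | 3 | 4 | 5 | 5 | 5
  row 6: 1 | 2 | 3 | 4 | 5 | 5 | 6
  row 7: 1 | 2 | 3 | 4 | 5 | 6 | 7

hence w(1..7) = (4, 3, 1, 5, 2, 7, 6).

Rothe diagram D(w) (7 cells), 4 SE-corners (essential conditions):

[(1, 3, 0), (2, 2, 0), (4, 2, 1), (6, 6, 5)]


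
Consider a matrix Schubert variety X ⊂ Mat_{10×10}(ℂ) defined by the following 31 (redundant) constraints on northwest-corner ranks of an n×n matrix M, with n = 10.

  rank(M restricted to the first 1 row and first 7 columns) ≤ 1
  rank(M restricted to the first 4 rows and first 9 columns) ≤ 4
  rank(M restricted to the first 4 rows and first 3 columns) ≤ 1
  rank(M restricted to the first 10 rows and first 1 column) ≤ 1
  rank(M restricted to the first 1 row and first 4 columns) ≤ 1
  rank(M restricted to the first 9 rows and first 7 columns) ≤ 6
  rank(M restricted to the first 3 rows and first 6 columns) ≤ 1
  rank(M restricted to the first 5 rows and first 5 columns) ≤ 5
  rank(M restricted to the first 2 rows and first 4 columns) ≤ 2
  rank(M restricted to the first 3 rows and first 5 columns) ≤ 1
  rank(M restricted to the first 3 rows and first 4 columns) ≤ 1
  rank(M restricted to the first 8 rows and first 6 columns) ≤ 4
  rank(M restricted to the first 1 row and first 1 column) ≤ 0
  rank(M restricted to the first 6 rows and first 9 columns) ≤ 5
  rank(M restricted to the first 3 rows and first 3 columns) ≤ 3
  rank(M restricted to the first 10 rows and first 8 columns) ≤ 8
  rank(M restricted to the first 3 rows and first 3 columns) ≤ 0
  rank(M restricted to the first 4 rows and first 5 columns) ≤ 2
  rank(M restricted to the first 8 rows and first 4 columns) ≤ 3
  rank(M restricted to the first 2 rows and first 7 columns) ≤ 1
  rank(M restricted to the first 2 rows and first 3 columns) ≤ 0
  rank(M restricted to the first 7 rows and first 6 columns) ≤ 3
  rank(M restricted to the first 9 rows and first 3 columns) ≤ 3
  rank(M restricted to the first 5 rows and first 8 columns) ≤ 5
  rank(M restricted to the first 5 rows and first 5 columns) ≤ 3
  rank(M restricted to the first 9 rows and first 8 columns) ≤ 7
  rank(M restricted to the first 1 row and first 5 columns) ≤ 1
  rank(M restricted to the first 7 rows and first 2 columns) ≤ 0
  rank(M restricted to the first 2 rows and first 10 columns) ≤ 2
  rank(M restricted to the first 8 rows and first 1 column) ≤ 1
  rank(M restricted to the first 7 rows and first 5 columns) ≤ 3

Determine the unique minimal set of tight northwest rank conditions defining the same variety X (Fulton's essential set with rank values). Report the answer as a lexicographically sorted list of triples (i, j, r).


Computing R[i][j] = min implied NW-rank bound (n=10, 31 conditions):

  row 1: 0  0  0  1  1  1  1  1  1  1
  row 2: 0  0  0  1  1  1  1  2  2  2
  row 3: 0  0  0  1  1  1  2  3  3  3
  row 4: 0  0  1  2  2  2  3  4  4  4
  row 5: 0  0  1  2  3  3  4  5  5  5
  row 6: 0  0  1  2  3  3  4  5  5  6
  row 7: 0  0  1  2  3  3  4  5  6  7
  row 8: 1  1  2  3  4  4  5  6  7  8
  row 9: 1  2  3  4  5  5  6  7  8  9
  row 10: 1  2  3  4  5  6  7  8  9  10

hence w(1..10) = (4, 8, 7, 3, 5, 10, 9, 1, 2, 6).

Rothe diagram D(w) (25 cells), 6 SE-corners (essential conditions):

[(2, 7, 1), (3, 3, 0), (3, 6, 1), (6, 9, 5), (7, 2, 0), (7, 6, 3)]


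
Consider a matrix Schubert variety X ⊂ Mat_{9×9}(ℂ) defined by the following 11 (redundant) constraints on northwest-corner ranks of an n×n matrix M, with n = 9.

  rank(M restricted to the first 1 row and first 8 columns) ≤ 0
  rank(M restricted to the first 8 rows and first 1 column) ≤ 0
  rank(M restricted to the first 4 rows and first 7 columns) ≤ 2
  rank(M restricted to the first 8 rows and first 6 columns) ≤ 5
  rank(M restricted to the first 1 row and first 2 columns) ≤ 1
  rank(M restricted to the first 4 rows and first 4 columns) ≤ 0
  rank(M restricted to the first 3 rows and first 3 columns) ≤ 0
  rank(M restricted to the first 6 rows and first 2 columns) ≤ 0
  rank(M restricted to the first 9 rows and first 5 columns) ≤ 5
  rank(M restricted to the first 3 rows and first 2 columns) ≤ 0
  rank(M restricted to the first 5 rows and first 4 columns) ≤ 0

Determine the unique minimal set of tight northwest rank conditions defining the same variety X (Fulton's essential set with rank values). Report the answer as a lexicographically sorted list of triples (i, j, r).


Computing R[i][j] = min implied NW-rank bound (n=9, 11 conditions):

  row 1: 0, 0, 0, 0, 0, 0, 0, 0, 1
  row 2: 0, 0, 0, 0, 1, 1, 1, 1, 2
  row 3: 0, 0, 0, 0, 1, 2, 2, 2, 3
  row 4: 0, 0, 0, 0, 1, 2, 2, 3, 4
  row 5: 0, 0, 0, 0, 1, 2, 3, 4, 5
  row 6: 0, 0, 1, 1, 2, 3, 4, 5, 6
  row 7: 0, 1, 2, 2, 3, 4, 5, 6, 7
  row 8: 0, 1, 2, 3, 4, 5, 6, 7, 8
  row 9: 1, 2, 3, 4, 5, 6, 7, 8, 9

the unique w with this rank table is (9, 5, 6, 8, 7, 3, 2, 4, 1).

D(w) has 29 cells with 5 SE-corners; essential set:

[(1, 8, 0), (4, 7, 2), (5, 4, 0), (6, 2, 0), (8, 1, 0)]


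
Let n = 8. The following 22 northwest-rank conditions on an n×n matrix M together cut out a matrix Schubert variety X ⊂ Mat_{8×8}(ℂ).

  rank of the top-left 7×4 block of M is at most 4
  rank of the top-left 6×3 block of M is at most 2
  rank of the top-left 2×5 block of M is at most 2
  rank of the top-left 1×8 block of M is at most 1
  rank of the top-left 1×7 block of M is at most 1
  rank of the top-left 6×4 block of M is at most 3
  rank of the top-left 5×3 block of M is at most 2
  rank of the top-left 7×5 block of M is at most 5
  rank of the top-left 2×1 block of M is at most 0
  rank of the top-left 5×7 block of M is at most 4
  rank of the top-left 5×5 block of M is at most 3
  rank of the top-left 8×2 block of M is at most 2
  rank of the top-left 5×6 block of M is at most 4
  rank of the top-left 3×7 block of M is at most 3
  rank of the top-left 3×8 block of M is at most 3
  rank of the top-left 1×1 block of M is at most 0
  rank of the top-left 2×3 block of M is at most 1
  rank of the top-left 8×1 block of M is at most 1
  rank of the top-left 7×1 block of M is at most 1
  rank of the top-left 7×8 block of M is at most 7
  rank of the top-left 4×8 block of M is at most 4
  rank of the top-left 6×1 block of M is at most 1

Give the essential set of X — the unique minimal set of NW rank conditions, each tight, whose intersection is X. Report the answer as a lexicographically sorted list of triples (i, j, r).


Computing R[i][j] = min implied NW-rank bound (n=8, 22 conditions):

  R[1]: 0, 1, 1, 1, 1, 1, 1, 1
  R[2]: 0, 1, 1, 2, 2, 2, 2, 2
  R[3]: 1, 2, 2, 3, 3, 3, 3, 3
  R[4]: 1, 2, 2, 3, 3, 4, 4, 4
  R[5]: 1, 2, 2, 3, 3, 4, 4, 5
  R[6]: 1, 2, 2, 3, 4, 5, 5, 6
  R[7]: 1, 2, 3, 4, 5, 6, 6, 7
  R[8]: 1, 2, 3, 4, 5, 6, 7, 8

the unique w with this rank table is (2, 4, 1, 6, 8, 5, 3, 7).

5 SE-corners of the 9-cell Rothe diagram give Ess(w):

[(2, 1, 0), (2, 3, 1), (5, 5, 3), (5, 7, 4), (6, 3, 2)]


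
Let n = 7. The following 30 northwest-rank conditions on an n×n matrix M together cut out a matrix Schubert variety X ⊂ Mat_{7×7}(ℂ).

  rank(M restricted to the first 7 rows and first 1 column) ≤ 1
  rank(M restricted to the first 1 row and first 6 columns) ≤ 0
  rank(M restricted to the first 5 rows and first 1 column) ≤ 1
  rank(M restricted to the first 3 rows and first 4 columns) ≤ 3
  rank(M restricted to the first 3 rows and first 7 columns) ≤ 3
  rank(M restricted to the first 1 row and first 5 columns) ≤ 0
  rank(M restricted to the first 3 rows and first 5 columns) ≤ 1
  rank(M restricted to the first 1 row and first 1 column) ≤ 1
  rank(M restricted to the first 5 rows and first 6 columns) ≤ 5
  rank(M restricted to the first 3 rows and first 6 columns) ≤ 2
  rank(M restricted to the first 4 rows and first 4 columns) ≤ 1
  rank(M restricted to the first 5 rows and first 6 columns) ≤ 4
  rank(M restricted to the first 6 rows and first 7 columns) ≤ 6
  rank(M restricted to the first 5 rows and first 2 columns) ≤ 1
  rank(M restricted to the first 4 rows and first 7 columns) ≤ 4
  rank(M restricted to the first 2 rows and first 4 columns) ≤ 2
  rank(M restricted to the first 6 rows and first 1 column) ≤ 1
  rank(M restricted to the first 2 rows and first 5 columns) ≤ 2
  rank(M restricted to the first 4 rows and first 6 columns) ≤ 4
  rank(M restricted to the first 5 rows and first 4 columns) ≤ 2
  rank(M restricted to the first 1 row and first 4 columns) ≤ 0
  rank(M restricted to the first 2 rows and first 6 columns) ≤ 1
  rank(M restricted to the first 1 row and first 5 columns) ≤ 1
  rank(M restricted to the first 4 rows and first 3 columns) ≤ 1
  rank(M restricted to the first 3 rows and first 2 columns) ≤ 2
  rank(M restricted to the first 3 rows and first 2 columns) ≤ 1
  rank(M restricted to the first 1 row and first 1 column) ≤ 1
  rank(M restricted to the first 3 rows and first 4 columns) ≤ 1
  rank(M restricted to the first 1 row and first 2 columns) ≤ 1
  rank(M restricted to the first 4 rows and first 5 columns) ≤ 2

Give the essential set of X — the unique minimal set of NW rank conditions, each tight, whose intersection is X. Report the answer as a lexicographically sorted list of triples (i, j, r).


Reconstructing r_w from the 30 given conditions:

  R[1]: 0  0  0  0  0  0  1
  R[2]: 1  1  1  1  1  1  2
  R[3]: 1  1  1  1  1  2  3
  R[4]: 1  1  1  1  2  3  4
  R[5]: 1  1  2  2  3  4  5
  R[6]: 1  2  3  3  4  5  6
  R[7]: 1  2  3  4  5  6  7

so w = (7, 1, 6, 5, 3, 2, 4).

Rothe diagram D(w) (14 cells), 4 SE-corners (essential conditions):

[(1, 6, 0), (3, 5, 1), (4, 4, 1), (5, 2, 1)]


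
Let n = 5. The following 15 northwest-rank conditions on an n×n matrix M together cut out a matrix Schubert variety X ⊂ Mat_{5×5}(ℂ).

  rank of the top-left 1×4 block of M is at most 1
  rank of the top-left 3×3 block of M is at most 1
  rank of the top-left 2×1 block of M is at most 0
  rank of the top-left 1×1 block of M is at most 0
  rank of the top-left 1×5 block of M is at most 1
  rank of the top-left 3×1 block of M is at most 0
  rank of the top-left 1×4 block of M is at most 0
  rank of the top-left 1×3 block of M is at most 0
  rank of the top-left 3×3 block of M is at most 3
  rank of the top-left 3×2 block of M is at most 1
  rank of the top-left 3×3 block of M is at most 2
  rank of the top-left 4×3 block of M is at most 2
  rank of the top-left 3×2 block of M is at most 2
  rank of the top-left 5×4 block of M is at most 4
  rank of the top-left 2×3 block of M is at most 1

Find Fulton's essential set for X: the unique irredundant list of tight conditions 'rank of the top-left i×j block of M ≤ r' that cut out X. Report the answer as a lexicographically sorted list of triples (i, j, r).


Computing R[i][j] = min implied NW-rank bound (n=5, 15 conditions):

  0  0  0  0  1
  0  1  1  1  2
  0  1  1  2  3
  1  2  2  3  4
  1  2  3  4  5

giving w = (5, 2, 4, 1, 3) via Δ²R.

Rothe diagram D(w) (7 cells), 3 SE-corners (essential conditions):

[(1, 4, 0), (3, 1, 0), (3, 3, 1)]


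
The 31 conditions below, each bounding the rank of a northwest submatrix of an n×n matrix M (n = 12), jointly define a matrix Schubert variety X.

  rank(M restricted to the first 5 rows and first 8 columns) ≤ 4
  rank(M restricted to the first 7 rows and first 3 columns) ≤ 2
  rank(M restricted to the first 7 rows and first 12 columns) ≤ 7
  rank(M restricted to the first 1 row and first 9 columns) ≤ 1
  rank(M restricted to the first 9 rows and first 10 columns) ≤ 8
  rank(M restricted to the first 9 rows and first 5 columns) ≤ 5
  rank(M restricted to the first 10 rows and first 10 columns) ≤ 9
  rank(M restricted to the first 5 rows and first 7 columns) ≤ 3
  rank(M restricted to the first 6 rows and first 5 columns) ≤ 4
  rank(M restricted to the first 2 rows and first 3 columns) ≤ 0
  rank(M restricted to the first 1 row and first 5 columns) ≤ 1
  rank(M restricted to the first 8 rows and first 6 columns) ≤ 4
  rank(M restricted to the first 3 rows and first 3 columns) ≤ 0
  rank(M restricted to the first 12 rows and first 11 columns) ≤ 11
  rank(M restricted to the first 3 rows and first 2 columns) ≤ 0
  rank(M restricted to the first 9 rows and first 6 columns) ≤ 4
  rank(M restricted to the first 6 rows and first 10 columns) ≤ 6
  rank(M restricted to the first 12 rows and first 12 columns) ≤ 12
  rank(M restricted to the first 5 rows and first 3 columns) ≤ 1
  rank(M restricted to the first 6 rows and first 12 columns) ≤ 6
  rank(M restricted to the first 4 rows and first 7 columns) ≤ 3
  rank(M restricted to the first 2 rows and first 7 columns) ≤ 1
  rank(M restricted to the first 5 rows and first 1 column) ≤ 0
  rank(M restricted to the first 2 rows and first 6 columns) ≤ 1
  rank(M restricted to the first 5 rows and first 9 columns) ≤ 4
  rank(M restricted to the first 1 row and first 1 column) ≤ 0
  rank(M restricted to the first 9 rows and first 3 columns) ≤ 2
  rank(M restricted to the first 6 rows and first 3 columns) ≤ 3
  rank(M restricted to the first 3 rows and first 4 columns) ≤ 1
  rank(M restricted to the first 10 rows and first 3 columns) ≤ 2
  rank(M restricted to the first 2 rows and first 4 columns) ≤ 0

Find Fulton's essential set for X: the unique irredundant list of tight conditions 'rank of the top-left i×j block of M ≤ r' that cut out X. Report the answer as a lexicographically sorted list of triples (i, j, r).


Reconstructing r_w from the 31 given conditions:

  row 1: 0, 0, 0, 0, 1, 1, 1, 1, 1, 1, 1, 1
  row 2: 0, 0, 0, 0, 1, 1, 1, 2, 2, 2, 2, 2
  row 3: 0, 0, 0, 1, 2, 2, 2, 3, 3, 3, 3, 3
  row 4: 0, 1, 1, 2, 3, 3, 3, 4, 4, 4, 4, 4
  row 5: 0, 1, 1, 2, 3, 3, 3, 4, 4, 5, 5, 5
  row 6: 1, 2, 2, 3, 4, 4, 4, 5, 5, 6, 6, 6
  row 7: 1, 2, 2, 3, 4, 4, 5, 6, 6, 7, 7, 7
  row 8: 1, 2, 2, 3, 4, 4, 5, 6, 7, 8, 8, 8
  row 9: 1, 2, 2, 3, 4, 4, 5, 6, 7, 8, 9, 9
  row 10: 1, 2, 2, 3, 4, 5, 6, 7, 8, 9, 10, 10
  row 11: 1, 2, 3, 4, 5, 6, 7, 8, 9, 10, 11, 11
  row 12: 1, 2, 3, 4, 5, 6, 7, 8, 9, 10, 11, 12

so w = (5, 8, 4, 2, 10, 1, 7, 9, 11, 6, 3, 12).

|D(w)|=26, |Ess(w)|=9:

[(2, 4, 0), (2, 7, 1), (3, 3, 0), (5, 1, 0), (5, 3, 1), (5, 7, 3), (5, 9, 4), (9, 6, 4), (10, 3, 2)]
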